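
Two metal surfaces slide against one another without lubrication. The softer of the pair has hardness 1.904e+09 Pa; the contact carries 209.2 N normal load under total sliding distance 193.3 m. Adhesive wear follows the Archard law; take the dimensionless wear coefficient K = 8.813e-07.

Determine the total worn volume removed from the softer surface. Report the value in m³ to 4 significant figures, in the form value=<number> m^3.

Every step runs at full precision, and the intermediates are shown rounded, and rounded once at the end, at 4 significant figures.
Working in SI base units: W = 209.2 N, H = 1.904e+09 Pa, K = 8.813e-07.
Apply Archard: V = K·W·L/H = 8.813e-07 · 209.2 · 193.3 / 1.904e+09 = 1.872e-11 m³.

value=1.872e-11 m^3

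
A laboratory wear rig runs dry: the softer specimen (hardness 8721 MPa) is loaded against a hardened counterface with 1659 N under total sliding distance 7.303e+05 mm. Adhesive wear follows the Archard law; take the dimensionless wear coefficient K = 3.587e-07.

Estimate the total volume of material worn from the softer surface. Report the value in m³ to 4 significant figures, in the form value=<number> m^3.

Every step runs at exact precision; the intermediates appear rounded. Rounded just once, at 4 significant digits.
Convert: Total distance L = 7.303e+05 mm = 730.3 m.
Convert: Hardness H = 8721 MPa = 8.721e+09 Pa.
Collected in SI base units: W = 1659 N, H = 8.721e+09 Pa, K = 3.587e-07.
Archard volume V = K·W·L/H = 3.587e-07 · 1659 · 730.3 / 8.721e+09 = 4.983e-11 m³.

value=4.983e-11 m^3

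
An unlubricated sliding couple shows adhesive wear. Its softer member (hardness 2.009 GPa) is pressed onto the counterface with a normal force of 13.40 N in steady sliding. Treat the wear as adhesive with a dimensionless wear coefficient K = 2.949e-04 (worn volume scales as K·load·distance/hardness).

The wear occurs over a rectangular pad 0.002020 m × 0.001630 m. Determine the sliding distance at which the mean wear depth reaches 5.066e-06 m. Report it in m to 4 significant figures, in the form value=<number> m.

value=8.480 m

Intermediate values are displayed rounded, and the computation keeps exact precision. Rounded once at the end, at 4 significant figures.
Convert: Hardness H = 2.009 GPa = 2.009e+09 Pa.
Convert: Contact area A = 0.002020 m × 0.001630 m = 3.293e-06 m².
Restated in SI base units: W = 13.40 N, H = 2.009e+09 Pa, K = 2.949e-04.
Limit volume V_lim = h_lim·A = 5.066e-06 · 3.293e-06 = 1.668e-11 m³.
Life L = V_lim·H/(K·W) = 1.668e-11 · 2.009e+09 / (2.949e-04 · 13.40) = 8.480 m.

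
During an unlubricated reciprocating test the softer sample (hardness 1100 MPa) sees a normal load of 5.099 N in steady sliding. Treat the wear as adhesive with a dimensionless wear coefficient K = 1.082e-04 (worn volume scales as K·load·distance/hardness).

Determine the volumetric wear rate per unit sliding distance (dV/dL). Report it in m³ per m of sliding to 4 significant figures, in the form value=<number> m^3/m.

Each operation carries exact precision — quoted intermediates are rounded — one last rounding to four significant digits.
Hardness H = 1100 MPa = 1.100e+09 Pa.
In SI base units, W = 5.099 N, H = 1.100e+09 Pa, K = 1.082e-04.
The wear rate dV/dL = K·W/H, per unit distance: 1.082e-04 · 5.099 / 1.100e+09 = 5.016e-13 m³/m.

value=5.016e-13 m^3/m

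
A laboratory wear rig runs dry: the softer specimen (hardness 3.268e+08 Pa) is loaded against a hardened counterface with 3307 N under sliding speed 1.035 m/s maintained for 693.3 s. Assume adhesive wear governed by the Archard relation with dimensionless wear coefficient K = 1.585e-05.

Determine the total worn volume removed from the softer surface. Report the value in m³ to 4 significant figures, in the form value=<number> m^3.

Every step carries full float precision; printed values are rounded, and one final rounding, at four significant digits.
Sliding distance L = v·t = 1.035 m/s × 693.3 s = 717.6 m.
In SI base units: W = 3307 N, H = 3.268e+08 Pa, K = 1.585e-05.
By Archard's law, V = K·W·L/H = 1.585e-05 · 3307 · 717.6 / 3.268e+08 = 1.151e-07 m³.

value=1.151e-07 m^3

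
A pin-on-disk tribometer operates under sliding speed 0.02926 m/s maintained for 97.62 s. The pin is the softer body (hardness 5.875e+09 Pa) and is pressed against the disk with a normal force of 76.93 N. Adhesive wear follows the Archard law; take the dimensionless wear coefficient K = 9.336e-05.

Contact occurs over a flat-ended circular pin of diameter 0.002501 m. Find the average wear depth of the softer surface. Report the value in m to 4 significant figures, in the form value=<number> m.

The computation runs at full float precision, and intermediates are shown rounded, and a single final rounding to four significant figures.
Convert: Distance L = v·t = 0.02926 m/s × 97.62 s = 2.856 m.
Convert: Contact area A = π·d²/4 = π·(0.002501 m)²/4 = 4.913e-06 m².
Working in SI base units: W = 76.93 N, H = 5.875e+09 Pa, K = 9.336e-05.
Worn volume V = K·W·L/H = 9.336e-05 · 76.93 · 2.856 / 5.875e+09 = 3.492e-12 m³.
Mean depth h = V/A = 3.492e-12 / 4.913e-06 = 7.108e-07 m.

value=7.108e-07 m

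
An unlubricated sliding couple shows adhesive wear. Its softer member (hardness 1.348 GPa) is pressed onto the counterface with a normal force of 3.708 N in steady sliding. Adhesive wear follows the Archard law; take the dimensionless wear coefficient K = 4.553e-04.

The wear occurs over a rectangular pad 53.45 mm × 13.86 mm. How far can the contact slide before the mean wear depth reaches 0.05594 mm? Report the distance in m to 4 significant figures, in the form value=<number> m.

The algebra carries full float precision, and intermediates are shown rounded. Rounded just once: 4 significant figures.
Hardness H = 1.348 GPa = 1.348e+09 Pa.
Pad sides 53.45 mm × 13.86 mm = 0.05345 m × 0.01386 m. Contact area A = 0.05345 m × 0.01386 m = 7.408e-04 m².
Depth limit h_lim = 0.05594 mm = 5.594e-05 m.
In SI base units: W = 3.708 N, H = 1.348e+09 Pa, K = 4.553e-04.
Allowed volume V_lim = h_lim·A = 5.594e-05 · 7.408e-04 = 4.144e-08 m³.
Thus life L = V_lim·H/(K·W) = 4.144e-08 · 1.348e+09 / (4.553e-04 · 3.708) = 3.309e+04 m.

value=3.309e+04 m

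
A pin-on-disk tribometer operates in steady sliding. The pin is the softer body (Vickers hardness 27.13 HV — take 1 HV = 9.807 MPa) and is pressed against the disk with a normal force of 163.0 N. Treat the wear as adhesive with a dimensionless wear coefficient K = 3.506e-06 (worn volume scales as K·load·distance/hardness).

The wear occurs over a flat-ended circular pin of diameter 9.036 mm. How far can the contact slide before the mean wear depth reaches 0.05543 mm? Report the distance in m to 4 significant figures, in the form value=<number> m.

The algebra holds full precision; intermediate values appear rounded — one final rounding: four significant digits.
Hardness H = 27.13 HV × 9.807 MPa/HV = 266.1 MPa = 2.661e+08 Pa.
Pin diameter d = 9.036 mm = 0.009036 m. Contact area A = π·d²/4 = π·(0.009036 m)²/4 = 6.413e-05 m².
Depth limit h_lim = 0.05543 mm = 5.543e-05 m.
SI base units throughout: W = 163.0 N, H = 2.661e+08 Pa, K = 3.506e-06.
Permissible volume V_lim = h_lim·A = 5.543e-05 · 6.413e-05 = 3.555e-09 m³.
Life L = V_lim·H/(K·W) = 3.555e-09 · 2.661e+08 / (3.506e-06 · 163.0) = 1655 m.

value=1655 m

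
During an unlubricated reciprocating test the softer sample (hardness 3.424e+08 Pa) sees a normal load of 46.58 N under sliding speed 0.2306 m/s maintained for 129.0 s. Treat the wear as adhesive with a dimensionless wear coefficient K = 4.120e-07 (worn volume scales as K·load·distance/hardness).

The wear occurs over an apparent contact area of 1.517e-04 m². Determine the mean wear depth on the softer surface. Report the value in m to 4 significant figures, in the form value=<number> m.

value=1.099e-08 m

Quoted intermediates are rounded; the algebra carries full precision. Rounded once at the end to 4 significant digits.
Convert: The distance L = v·t = 0.2306 m/s × 129.0 s = 29.75 m.
Collected in SI base units: W = 46.58 N, H = 3.424e+08 Pa, K = 4.120e-07.
Volume removed: V = K·W·L/H = 4.120e-07 · 46.58 · 29.75 / 3.424e+08 = 1.667e-12 m³.
Wear depth h = V/A = 1.667e-12 / 1.517e-04 = 1.099e-08 m.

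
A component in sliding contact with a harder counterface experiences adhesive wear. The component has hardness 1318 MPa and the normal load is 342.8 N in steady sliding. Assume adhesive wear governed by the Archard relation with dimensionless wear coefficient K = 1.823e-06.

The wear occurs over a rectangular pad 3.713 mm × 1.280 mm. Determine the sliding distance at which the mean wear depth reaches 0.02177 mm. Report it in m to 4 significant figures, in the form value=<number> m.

value=218.2 m

Intermediates are displayed rounded. All working math carries exact precision; rounded just once, at 4 significant digits.
Convert: Hardness H = 1318 MPa = 1.318e+09 Pa.
Convert: Pad sides 3.713 mm × 1.280 mm = 0.003713 m × 0.001280 m. Contact area A = 0.003713 m × 0.001280 m = 4.753e-06 m².
Convert: Depth limit h_lim = 0.02177 mm = 2.177e-05 m.
Working in SI base units: W = 342.8 N, H = 1.318e+09 Pa, K = 1.823e-06.
Permissible volume V_lim = h_lim·A = 2.177e-05 · 4.753e-06 = 1.035e-10 m³.
So the life L = V_lim·H/(K·W) = 1.035e-10 · 1.318e+09 / (1.823e-06 · 342.8) = 218.2 m.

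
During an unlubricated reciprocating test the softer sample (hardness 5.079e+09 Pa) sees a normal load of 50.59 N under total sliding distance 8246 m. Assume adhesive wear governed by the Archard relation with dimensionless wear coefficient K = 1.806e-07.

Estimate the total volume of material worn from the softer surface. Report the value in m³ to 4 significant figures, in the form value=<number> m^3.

value=1.483e-11 m^3

All arithmetic keeps full precision. Intermediate values are shown rounded, and a single final rounding, at four significant figures.
In SI base units: W = 50.59 N, H = 5.079e+09 Pa, K = 1.806e-07.
The Archard volume V = K·W·L/H = 1.806e-07 · 50.59 · 8246 / 5.079e+09 = 1.483e-11 m³.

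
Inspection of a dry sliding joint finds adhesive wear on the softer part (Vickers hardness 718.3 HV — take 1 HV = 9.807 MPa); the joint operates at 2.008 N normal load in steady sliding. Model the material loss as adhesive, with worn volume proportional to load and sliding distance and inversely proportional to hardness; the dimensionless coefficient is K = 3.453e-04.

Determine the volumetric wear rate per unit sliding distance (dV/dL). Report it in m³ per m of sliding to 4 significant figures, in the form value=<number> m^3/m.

Intermediates are shown rounded — all arithmetic runs at exact precision; a lone final rounding: four significant figures.
Hardness H = 718.3 HV × 9.807 MPa/HV = 7044 MPa = 7.044e+09 Pa.
SI base units throughout: W = 2.008 N, H = 7.044e+09 Pa, K = 3.453e-04.
Rate of wear dV/dL = K·W/H: 3.453e-04 · 2.008 / 7.044e+09 = 9.843e-14 m³/m.

value=9.843e-14 m^3/m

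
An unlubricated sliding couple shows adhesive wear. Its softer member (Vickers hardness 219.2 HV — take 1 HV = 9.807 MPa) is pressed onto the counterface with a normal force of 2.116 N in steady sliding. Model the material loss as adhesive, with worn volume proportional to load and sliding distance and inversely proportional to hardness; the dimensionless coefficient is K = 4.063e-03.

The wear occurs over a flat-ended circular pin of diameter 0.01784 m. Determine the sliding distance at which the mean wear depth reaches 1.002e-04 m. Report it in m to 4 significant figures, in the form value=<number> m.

The algebra maintains full precision, and intermediates are shown rounded; rounded just once: four significant digits.
Convert: Hardness H = 219.2 HV × 9.807 MPa/HV = 2150 MPa = 2.150e+09 Pa.
Convert: Contact area A = π·d²/4 = π·(0.01784 m)²/4 = 2.500e-04 m².
Expressed in SI base units: W = 2.116 N, H = 2.150e+09 Pa, K = 4.063e-03.
Allowed volume V_lim = h_lim·A = 1.002e-04 · 2.500e-04 = 2.505e-08 m³.
So the life L = V_lim·H/(K·W) = 2.505e-08 · 2.150e+09 / (4.063e-03 · 2.116) = 6263 m.

value=6263 m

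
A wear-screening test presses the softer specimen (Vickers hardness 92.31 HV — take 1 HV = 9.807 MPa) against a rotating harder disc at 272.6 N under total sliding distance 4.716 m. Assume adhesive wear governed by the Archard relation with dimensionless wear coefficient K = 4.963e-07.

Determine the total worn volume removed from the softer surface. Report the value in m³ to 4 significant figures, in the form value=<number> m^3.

Displayed values are rounded — the computation keeps full float precision, and a single final rounding: 4 significant figures.
Convert: Hardness H = 92.31 HV × 9.807 MPa/HV = 905.3 MPa = 9.053e+08 Pa.
In SI base units: W = 272.6 N, H = 9.053e+08 Pa, K = 4.963e-07.
By Archard's law, V = K·W·L/H = 4.963e-07 · 272.6 · 4.716 / 9.053e+08 = 7.048e-13 m³.

value=7.048e-13 m^3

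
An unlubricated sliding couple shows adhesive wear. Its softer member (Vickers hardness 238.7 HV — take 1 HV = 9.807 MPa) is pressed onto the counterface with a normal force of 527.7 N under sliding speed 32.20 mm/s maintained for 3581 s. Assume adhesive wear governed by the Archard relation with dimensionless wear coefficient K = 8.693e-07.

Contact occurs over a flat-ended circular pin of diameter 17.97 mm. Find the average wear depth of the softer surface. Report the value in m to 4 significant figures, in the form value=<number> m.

The intermediates are shown rounded; all arithmetic carries full precision — rounded just once, at four significant digits.
Sliding speed v = 32.20 mm/s = 0.03220 m/s. Sliding distance L = v·t = 0.03220 m/s × 3581 s = 115.3 m.
Hardness H = 238.7 HV × 9.807 MPa/HV = 2341 MPa = 2.341e+09 Pa.
Pin diameter d = 17.97 mm = 0.01797 m. Contact area A = π·d²/4 = π·(0.01797 m)²/4 = 2.536e-04 m².
In SI base units, W = 527.7 N, H = 2.341e+09 Pa, K = 8.693e-07.
The Archard volume V = K·W·L/H = 8.693e-07 · 527.7 · 115.3 / 2.341e+09 = 2.260e-11 m³.
Average depth h = V/A = 2.260e-11 / 2.536e-04 = 8.909e-08 m.

value=8.909e-08 m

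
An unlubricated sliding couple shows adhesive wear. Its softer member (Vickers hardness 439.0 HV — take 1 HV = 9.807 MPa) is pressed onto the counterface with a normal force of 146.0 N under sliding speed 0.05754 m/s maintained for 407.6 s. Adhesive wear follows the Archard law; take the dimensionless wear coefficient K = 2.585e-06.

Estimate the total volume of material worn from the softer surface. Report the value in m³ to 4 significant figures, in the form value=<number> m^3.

Intermediates are printed rounded; every step maintains full precision, and rounded once at the end: 4 significant figures.
Path length L = v·t = 0.05754 m/s × 407.6 s = 23.45 m.
Hardness H = 439.0 HV × 9.807 MPa/HV = 4305 MPa = 4.305e+09 Pa.
Restated in SI base units: W = 146.0 N, H = 4.305e+09 Pa, K = 2.585e-06.
Worn volume V = K·W·L/H = 2.585e-06 · 146.0 · 23.45 / 4.305e+09 = 2.056e-12 m³.

value=2.056e-12 m^3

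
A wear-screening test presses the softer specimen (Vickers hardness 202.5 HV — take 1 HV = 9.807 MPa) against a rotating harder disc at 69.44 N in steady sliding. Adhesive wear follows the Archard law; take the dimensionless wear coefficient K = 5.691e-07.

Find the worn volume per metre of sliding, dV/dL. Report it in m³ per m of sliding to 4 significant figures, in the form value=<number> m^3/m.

Every step holds full float precision. Displayed values are rounded; a lone final rounding, at four significant digits.
Hardness H = 202.5 HV × 9.807 MPa/HV = 1986 MPa = 1.986e+09 Pa.
Expressed in SI base units: W = 69.44 N, H = 1.986e+09 Pa, K = 5.691e-07.
Volumetric rate dV/dL = K·W/H, per unit distance: 5.691e-07 · 69.44 / 1.986e+09 = 1.990e-14 m³/m.

value=1.990e-14 m^3/m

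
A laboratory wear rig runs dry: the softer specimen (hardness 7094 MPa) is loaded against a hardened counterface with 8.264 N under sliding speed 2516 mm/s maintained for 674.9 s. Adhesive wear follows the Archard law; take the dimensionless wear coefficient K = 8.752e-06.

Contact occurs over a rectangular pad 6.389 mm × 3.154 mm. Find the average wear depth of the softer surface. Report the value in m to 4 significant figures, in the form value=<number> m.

The algebra runs at exact precision; the intermediates are shown rounded; one last rounding to 4 significant figures.
Convert: Sliding speed v = 2516 mm/s = 2.516 m/s. Total distance L = v·t = 2.516 m/s × 674.9 s = 1698 m.
Convert: Hardness H = 7094 MPa = 7.094e+09 Pa.
Convert: Pad sides 6.389 mm × 3.154 mm = 0.006389 m × 0.003154 m. Contact area A = 0.006389 m × 0.003154 m = 2.015e-05 m².
In SI base units, W = 8.264 N, H = 7.094e+09 Pa, K = 8.752e-06.
The Archard volume V = K·W·L/H = 8.752e-06 · 8.264 · 1698 / 7.094e+09 = 1.731e-11 m³.
Mean wear depth h = V/A = 1.731e-11 / 2.015e-05 = 8.591e-07 m.

value=8.591e-07 m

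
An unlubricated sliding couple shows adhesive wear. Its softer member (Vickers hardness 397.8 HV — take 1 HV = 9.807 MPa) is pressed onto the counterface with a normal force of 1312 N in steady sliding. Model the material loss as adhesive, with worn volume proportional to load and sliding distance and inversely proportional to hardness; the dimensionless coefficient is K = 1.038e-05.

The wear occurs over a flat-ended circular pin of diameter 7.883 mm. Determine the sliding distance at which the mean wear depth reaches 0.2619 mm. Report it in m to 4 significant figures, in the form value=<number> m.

value=3662 m

Intermediate values are shown rounded — all working math maintains full float precision; rounded just once: 4 significant digits.
Convert: Hardness H = 397.8 HV × 9.807 MPa/HV = 3901 MPa = 3.901e+09 Pa.
Convert: Pin diameter d = 7.883 mm = 0.007883 m. Contact area A = π·d²/4 = π·(0.007883 m)²/4 = 4.881e-05 m².
Convert: Depth limit h_lim = 0.2619 mm = 2.619e-04 m.
Collected in SI base units: W = 1312 N, H = 3.901e+09 Pa, K = 1.038e-05.
Limit volume V_lim = h_lim·A = 2.619e-04 · 4.881e-05 = 1.278e-08 m³.
Thus life L = V_lim·H/(K·W) = 1.278e-08 · 3.901e+09 / (1.038e-05 · 1312) = 3662 m.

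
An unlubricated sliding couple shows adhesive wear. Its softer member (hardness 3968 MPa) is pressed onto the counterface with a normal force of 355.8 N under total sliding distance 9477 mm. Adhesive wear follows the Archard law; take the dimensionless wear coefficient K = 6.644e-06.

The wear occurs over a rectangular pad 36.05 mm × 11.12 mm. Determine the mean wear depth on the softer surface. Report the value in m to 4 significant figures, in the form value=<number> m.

Intermediates are printed rounded, and all arithmetic runs at full float precision, and one last rounding: four significant figures.
Convert: Path length L = 9477 mm = 9.477 m.
Convert: Hardness H = 3968 MPa = 3.968e+09 Pa.
Convert: Pad sides 36.05 mm × 11.12 mm = 0.03605 m × 0.01112 m. Contact area A = 0.03605 m × 0.01112 m = 4.009e-04 m².
Collected in SI base units: W = 355.8 N, H = 3.968e+09 Pa, K = 6.644e-06.
The Archard volume V = K·W·L/H = 6.644e-06 · 355.8 · 9.477 / 3.968e+09 = 5.646e-12 m³.
Depth h = V/A = 5.646e-12 / 4.009e-04 = 1.408e-08 m.

value=1.408e-08 m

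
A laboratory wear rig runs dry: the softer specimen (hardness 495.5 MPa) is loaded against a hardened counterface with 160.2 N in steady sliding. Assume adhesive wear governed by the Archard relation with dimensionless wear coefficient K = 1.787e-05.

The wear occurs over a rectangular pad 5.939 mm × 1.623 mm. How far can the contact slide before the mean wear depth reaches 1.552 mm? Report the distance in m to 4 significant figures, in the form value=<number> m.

Intermediate values are shown rounded. The computation runs at exact precision, and one last rounding: four significant figures.
Convert: Hardness H = 495.5 MPa = 4.955e+08 Pa.
Convert: Pad sides 5.939 mm × 1.623 mm = 0.005939 m × 0.001623 m. Contact area A = 0.005939 m × 0.001623 m = 9.639e-06 m².
Convert: Depth limit h_lim = 1.552 mm = 0.001552 m.
In SI base units, W = 160.2 N, H = 4.955e+08 Pa, K = 1.787e-05.
At the depth limit, V_lim = h_lim·A = 0.001552 · 9.639e-06 = 1.496e-08 m³.
Life L = V_lim·H/(K·W) = 1.496e-08 · 4.955e+08 / (1.787e-05 · 160.2) = 2589 m.

value=2589 m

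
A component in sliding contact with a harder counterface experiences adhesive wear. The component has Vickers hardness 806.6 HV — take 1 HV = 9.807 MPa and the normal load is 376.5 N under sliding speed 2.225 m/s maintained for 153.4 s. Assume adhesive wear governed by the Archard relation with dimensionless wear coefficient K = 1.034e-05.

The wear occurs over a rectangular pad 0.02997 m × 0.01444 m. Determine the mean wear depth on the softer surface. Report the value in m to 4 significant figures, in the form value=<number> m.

value=3.881e-07 m

The intermediates are displayed rounded. Every step keeps exact precision; a single final rounding, at 4 significant figures.
Path length L = v·t = 2.225 m/s × 153.4 s = 341.3 m.
Hardness H = 806.6 HV × 9.807 MPa/HV = 7910 MPa = 7.910e+09 Pa.
Contact area A = 0.02997 m × 0.01444 m = 4.328e-04 m².
In SI base units: W = 376.5 N, H = 7.910e+09 Pa, K = 1.034e-05.
Apply Archard: V = K·W·L/H = 1.034e-05 · 376.5 · 341.3 / 7.910e+09 = 1.680e-10 m³.
Average depth h = V/A = 1.680e-10 / 4.328e-04 = 3.881e-07 m.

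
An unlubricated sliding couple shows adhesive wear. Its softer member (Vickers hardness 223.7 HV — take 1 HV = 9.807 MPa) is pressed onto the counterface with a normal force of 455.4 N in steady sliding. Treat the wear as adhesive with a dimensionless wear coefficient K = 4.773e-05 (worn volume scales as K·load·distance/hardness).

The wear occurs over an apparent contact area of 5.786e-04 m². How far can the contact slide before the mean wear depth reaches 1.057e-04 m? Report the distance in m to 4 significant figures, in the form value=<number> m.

value=6173 m

Every step keeps exact precision. Printed values are rounded. Rounded just once, at 4 significant digits.
Convert: Hardness H = 223.7 HV × 9.807 MPa/HV = 2194 MPa = 2.194e+09 Pa.
In SI base units: W = 455.4 N, H = 2.194e+09 Pa, K = 4.773e-05.
Volume at the limit: V_lim = h_lim·A = 1.057e-04 · 5.786e-04 = 6.116e-08 m³.
Thus life L = V_lim·H/(K·W) = 6.116e-08 · 2.194e+09 / (4.773e-05 · 455.4) = 6173 m.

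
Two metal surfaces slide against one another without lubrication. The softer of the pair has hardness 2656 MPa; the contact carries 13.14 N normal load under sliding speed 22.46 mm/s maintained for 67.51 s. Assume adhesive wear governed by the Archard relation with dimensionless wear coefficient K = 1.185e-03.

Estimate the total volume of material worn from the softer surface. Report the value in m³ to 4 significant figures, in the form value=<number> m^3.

The intermediates are displayed rounded, and each operation maintains full precision — one final rounding to four significant figures.
Sliding speed v = 22.46 mm/s = 0.02246 m/s. Sliding distance L = v·t = 0.02246 m/s × 67.51 s = 1.516 m.
Hardness H = 2656 MPa = 2.656e+09 Pa.
As SI base values: W = 13.14 N, H = 2.656e+09 Pa, K = 1.185e-03.
Volume removed: V = K·W·L/H = 1.185e-03 · 13.14 · 1.516 / 2.656e+09 = 8.889e-12 m³.

value=8.889e-12 m^3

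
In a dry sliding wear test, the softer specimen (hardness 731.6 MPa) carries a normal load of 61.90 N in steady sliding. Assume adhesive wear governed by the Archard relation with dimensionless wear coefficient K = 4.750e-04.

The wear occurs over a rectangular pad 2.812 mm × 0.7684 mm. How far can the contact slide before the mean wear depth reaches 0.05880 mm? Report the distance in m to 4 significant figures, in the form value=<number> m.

Each operation carries full float precision — the intermediates are printed rounded; rounded once at the end, at 4 significant figures.
Convert: Hardness H = 731.6 MPa = 7.316e+08 Pa.
Convert: Pad sides 2.812 mm × 0.7684 mm = 2.812e-03 m × 7.684e-04 m. Contact area A = 2.812e-03 m × 7.684e-04 m = 2.161e-06 m².
Convert: Depth limit h_lim = 0.05880 mm = 5.880e-05 m.
Collected in SI base units: W = 61.90 N, H = 7.316e+08 Pa, K = 4.750e-04.
Volume at the limit: V_lim = h_lim·A = 5.880e-05 · 2.161e-06 = 1.271e-10 m³.
So the life L = V_lim·H/(K·W) = 1.271e-10 · 7.316e+08 / (4.750e-04 · 61.90) = 3.161 m.

value=3.161 m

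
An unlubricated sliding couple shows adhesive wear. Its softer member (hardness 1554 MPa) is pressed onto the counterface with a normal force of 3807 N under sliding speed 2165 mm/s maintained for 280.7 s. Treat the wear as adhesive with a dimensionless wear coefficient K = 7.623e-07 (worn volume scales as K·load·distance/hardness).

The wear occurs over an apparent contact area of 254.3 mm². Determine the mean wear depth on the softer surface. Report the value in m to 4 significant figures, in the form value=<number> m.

value=4.463e-06 m

Intermediates are printed rounded; all working math carries full float precision. Rounded just once: four significant digits.
Convert: Sliding speed v = 2165 mm/s = 2.165 m/s. Path length L = v·t = 2.165 m/s × 280.7 s = 607.7 m.
Convert: Hardness H = 1554 MPa = 1.554e+09 Pa.
Convert: Contact area A = 254.3 mm² = 2.543e-04 m².
Expressed in SI base units: W = 3807 N, H = 1.554e+09 Pa, K = 7.623e-07.
The Archard volume V = K·W·L/H = 7.623e-07 · 3807 · 607.7 / 1.554e+09 = 1.135e-09 m³.
Wear depth h = V/A = 1.135e-09 / 2.543e-04 = 4.463e-06 m.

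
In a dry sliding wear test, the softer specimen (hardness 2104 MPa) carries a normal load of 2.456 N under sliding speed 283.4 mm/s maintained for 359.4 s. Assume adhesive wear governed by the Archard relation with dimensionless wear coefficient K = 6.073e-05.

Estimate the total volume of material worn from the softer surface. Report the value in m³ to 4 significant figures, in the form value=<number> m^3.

value=7.220e-12 m^3

The computation runs at exact precision; intermediate values are displayed rounded; a single final rounding: 4 significant figures.
Convert: Sliding speed v = 283.4 mm/s = 0.2834 m/s. Distance L = v·t = 0.2834 m/s × 359.4 s = 101.9 m.
Convert: Hardness H = 2104 MPa = 2.104e+09 Pa.
Expressed in SI base units: W = 2.456 N, H = 2.104e+09 Pa, K = 6.073e-05.
The Archard volume V = K·W·L/H = 6.073e-05 · 2.456 · 101.9 / 2.104e+09 = 7.220e-12 m³.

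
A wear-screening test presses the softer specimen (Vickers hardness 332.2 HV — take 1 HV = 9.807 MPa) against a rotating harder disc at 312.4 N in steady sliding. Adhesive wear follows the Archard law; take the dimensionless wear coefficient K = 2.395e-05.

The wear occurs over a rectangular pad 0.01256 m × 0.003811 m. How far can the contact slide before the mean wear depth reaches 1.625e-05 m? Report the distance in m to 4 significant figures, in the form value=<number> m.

value=338.7 m

All working math maintains full precision — quoted intermediates are rounded; a lone final rounding: 4 significant digits.
Convert: Hardness H = 332.2 HV × 9.807 MPa/HV = 3258 MPa = 3.258e+09 Pa.
Convert: Contact area A = 0.01256 m × 0.003811 m = 4.787e-05 m².
As SI base values: W = 312.4 N, H = 3.258e+09 Pa, K = 2.395e-05.
At the depth limit, V_lim = h_lim·A = 1.625e-05 · 4.787e-05 = 7.778e-10 m³.
Inverting, life L = V_lim·H/(K·W) = 7.778e-10 · 3.258e+09 / (2.395e-05 · 312.4) = 338.7 m.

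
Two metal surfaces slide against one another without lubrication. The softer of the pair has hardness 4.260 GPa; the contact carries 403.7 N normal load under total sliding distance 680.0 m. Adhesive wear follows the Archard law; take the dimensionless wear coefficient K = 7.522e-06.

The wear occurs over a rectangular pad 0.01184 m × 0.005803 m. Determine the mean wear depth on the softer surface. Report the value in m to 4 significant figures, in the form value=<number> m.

value=7.055e-06 m

Displayed values are rounded — all arithmetic keeps full float precision — one final rounding to 4 significant figures.
Convert: Hardness H = 4.260 GPa = 4.260e+09 Pa.
Convert: Contact area A = 0.01184 m × 0.005803 m = 6.871e-05 m².
In SI base units: W = 403.7 N, H = 4.260e+09 Pa, K = 7.522e-06.
Worn volume V = K·W·L/H = 7.522e-06 · 403.7 · 680.0 / 4.260e+09 = 4.847e-10 m³.
Average depth h = V/A = 4.847e-10 / 6.871e-05 = 7.055e-06 m.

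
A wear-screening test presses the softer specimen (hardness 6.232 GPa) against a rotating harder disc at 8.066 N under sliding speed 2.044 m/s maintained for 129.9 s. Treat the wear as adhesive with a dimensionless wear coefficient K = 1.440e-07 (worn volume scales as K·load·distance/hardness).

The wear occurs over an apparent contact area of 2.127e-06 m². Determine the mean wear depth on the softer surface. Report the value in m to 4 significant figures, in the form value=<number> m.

The algebra keeps full precision — intermediate values are shown rounded, and rounded once at the end, at 4 significant figures.
The distance L = v·t = 2.044 m/s × 129.9 s = 265.5 m.
Hardness H = 6.232 GPa = 6.232e+09 Pa.
Working in SI base units: W = 8.066 N, H = 6.232e+09 Pa, K = 1.440e-07.
The Archard volume V = K·W·L/H = 1.440e-07 · 8.066 · 265.5 / 6.232e+09 = 4.949e-14 m³.
Depth of wear h = V/A = 4.949e-14 / 2.127e-06 = 2.327e-08 m.

value=2.327e-08 m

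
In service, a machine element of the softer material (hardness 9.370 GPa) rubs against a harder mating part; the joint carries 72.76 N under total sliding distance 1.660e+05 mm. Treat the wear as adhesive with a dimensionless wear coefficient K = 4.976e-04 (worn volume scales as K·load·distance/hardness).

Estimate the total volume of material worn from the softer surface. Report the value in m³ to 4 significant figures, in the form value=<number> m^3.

The algebra keeps full float precision — intermediates are shown rounded; rounded just once to four significant figures.
Convert: The distance L = 1.660e+05 mm = 166.0 m.
Convert: Hardness H = 9.370 GPa = 9.370e+09 Pa.
In SI base units: W = 72.76 N, H = 9.370e+09 Pa, K = 4.976e-04.
Archard volume V = K·W·L/H = 4.976e-04 · 72.76 · 166.0 / 9.370e+09 = 6.414e-10 m³.

value=6.414e-10 m^3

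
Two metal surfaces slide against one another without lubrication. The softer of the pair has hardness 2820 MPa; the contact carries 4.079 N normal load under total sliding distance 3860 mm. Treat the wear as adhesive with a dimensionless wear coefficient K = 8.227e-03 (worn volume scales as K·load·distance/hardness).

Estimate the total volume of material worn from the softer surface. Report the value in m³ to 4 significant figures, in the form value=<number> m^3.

Quoted intermediates are rounded; every step runs at full float precision — rounded once at the end: 4 significant digits.
Convert: Distance covered L = 3860 mm = 3.860 m.
Convert: Hardness H = 2820 MPa = 2.820e+09 Pa.
Working in SI base units: W = 4.079 N, H = 2.820e+09 Pa, K = 8.227e-03.
Apply Archard: V = K·W·L/H = 8.227e-03 · 4.079 · 3.860 / 2.820e+09 = 4.593e-11 m³.

value=4.593e-11 m^3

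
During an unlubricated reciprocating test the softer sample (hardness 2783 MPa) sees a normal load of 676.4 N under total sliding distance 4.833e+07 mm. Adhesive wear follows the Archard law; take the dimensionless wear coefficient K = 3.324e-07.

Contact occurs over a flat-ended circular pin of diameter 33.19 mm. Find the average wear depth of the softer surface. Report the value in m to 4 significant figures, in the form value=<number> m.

value=4.513e-06 m

Intermediate values are displayed rounded; every step keeps full precision; rounded just once to 4 significant figures.
Convert: Distance covered L = 4.833e+07 mm = 4.833e+04 m.
Convert: Hardness H = 2783 MPa = 2.783e+09 Pa.
Convert: Pin diameter d = 33.19 mm = 0.03319 m. Contact area A = π·d²/4 = π·(0.03319 m)²/4 = 8.652e-04 m².
Working in SI base units: W = 676.4 N, H = 2.783e+09 Pa, K = 3.324e-07.
Archard volume V = K·W·L/H = 3.324e-07 · 676.4 · 4.833e+04 / 2.783e+09 = 3.905e-09 m³.
Mean depth h = V/A = 3.905e-09 / 8.652e-04 = 4.513e-06 m.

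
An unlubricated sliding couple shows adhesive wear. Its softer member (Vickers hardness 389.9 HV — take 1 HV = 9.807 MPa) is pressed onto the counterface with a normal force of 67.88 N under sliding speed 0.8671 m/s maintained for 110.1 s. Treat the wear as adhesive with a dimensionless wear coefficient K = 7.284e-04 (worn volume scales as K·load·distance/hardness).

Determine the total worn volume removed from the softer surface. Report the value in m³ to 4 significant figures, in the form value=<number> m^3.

value=1.234e-09 m^3

Printed values are rounded. The algebra carries full float precision. Rounded once at the end: 4 significant digits.
Total distance L = v·t = 0.8671 m/s × 110.1 s = 95.47 m.
Hardness H = 389.9 HV × 9.807 MPa/HV = 3824 MPa = 3.824e+09 Pa.
SI base units throughout: W = 67.88 N, H = 3.824e+09 Pa, K = 7.284e-04.
Wear volume V = K·W·L/H = 7.284e-04 · 67.88 · 95.47 / 3.824e+09 = 1.234e-09 m³.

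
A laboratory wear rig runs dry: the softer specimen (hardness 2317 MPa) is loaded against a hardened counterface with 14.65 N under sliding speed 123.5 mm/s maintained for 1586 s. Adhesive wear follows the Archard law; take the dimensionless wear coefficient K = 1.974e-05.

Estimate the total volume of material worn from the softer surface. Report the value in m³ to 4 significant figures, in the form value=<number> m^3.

value=2.445e-11 m^3

The intermediates are printed rounded. All arithmetic holds exact precision; rounded once at the end: 4 significant digits.
Convert: Sliding speed v = 123.5 mm/s = 0.1235 m/s. Sliding distance L = v·t = 0.1235 m/s × 1586 s = 195.9 m.
Convert: Hardness H = 2317 MPa = 2.317e+09 Pa.
In SI base units: W = 14.65 N, H = 2.317e+09 Pa, K = 1.974e-05.
Apply Archard: V = K·W·L/H = 1.974e-05 · 14.65 · 195.9 / 2.317e+09 = 2.445e-11 m³.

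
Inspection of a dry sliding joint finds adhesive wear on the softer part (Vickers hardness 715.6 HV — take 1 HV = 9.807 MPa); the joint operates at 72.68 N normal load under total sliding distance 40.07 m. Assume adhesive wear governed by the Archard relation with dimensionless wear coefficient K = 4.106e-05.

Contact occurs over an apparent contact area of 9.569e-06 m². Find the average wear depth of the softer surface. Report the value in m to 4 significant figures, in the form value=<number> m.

value=1.781e-06 m

Each operation runs at exact precision — quoted intermediates are rounded — a lone final rounding to 4 significant digits.
Convert: Hardness H = 715.6 HV × 9.807 MPa/HV = 7018 MPa = 7.018e+09 Pa.
Working in SI base units: W = 72.68 N, H = 7.018e+09 Pa, K = 4.106e-05.
Archard volume V = K·W·L/H = 4.106e-05 · 72.68 · 40.07 / 7.018e+09 = 1.704e-11 m³.
Depth of wear h = V/A = 1.704e-11 / 9.569e-06 = 1.781e-06 m.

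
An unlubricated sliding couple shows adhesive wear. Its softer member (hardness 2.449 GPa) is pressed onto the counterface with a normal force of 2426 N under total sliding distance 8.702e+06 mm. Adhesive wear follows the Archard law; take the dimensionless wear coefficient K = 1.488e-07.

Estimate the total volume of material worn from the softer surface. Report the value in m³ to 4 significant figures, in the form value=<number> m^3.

Shown intermediates are rounded, and each operation runs at full precision — a lone final rounding: four significant figures.
Convert: Path length L = 8.702e+06 mm = 8702 m.
Convert: Hardness H = 2.449 GPa = 2.449e+09 Pa.
Expressed in SI base units: W = 2426 N, H = 2.449e+09 Pa, K = 1.488e-07.
The Archard volume V = K·W·L/H = 1.488e-07 · 2426 · 8702 / 2.449e+09 = 1.283e-09 m³.

value=1.283e-09 m^3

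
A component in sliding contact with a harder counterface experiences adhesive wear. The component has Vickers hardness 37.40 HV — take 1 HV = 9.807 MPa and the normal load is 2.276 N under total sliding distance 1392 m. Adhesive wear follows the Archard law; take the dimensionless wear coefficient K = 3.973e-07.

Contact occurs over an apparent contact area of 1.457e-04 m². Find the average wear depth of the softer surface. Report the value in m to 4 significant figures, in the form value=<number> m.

The algebra maintains full precision, and displayed values are rounded — rounded once at the end: four significant figures.
Convert: Hardness H = 37.40 HV × 9.807 MPa/HV = 366.8 MPa = 3.668e+08 Pa.
Working in SI base units: W = 2.276 N, H = 3.668e+08 Pa, K = 3.973e-07.
Apply Archard: V = K·W·L/H = 3.973e-07 · 2.276 · 1392 / 3.668e+08 = 3.432e-12 m³.
Mean wear depth h = V/A = 3.432e-12 / 1.457e-04 = 2.355e-08 m.

value=2.355e-08 m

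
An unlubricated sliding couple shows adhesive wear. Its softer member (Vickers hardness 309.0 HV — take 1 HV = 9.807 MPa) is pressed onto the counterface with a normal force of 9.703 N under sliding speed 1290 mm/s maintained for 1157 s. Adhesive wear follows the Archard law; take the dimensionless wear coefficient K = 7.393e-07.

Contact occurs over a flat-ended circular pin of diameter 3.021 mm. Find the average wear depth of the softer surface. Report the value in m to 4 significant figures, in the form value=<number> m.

All arithmetic runs at exact precision, and quoted intermediates are rounded, and rounded just once, at 4 significant digits.
Sliding speed v = 1290 mm/s = 1.290 m/s. Distance covered L = v·t = 1.290 m/s × 1157 s = 1493 m.
Hardness H = 309.0 HV × 9.807 MPa/HV = 3030 MPa = 3.030e+09 Pa.
Pin diameter d = 3.021 mm = 0.003021 m. Contact area A = π·d²/4 = π·(0.003021 m)²/4 = 7.168e-06 m².
As SI base values: W = 9.703 N, H = 3.030e+09 Pa, K = 7.393e-07.
The Archard volume V = K·W·L/H = 7.393e-07 · 9.703 · 1493 / 3.030e+09 = 3.533e-12 m³.
Mean depth h = V/A = 3.533e-12 / 7.168e-06 = 4.929e-07 m.

value=4.929e-07 m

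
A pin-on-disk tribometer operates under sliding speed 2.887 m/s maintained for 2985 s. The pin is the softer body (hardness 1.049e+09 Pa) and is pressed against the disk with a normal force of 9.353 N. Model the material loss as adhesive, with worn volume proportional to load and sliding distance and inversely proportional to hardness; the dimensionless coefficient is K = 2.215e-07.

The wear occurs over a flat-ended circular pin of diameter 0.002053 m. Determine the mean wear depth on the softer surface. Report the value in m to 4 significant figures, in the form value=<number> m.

Intermediate values are shown rounded — all arithmetic keeps exact precision — one final rounding to 4 significant figures.
Path length L = v·t = 2.887 m/s × 2985 s = 8618 m.
Contact area A = π·d²/4 = π·(0.002053 m)²/4 = 3.310e-06 m².
In SI base units, W = 9.353 N, H = 1.049e+09 Pa, K = 2.215e-07.
The Archard volume V = K·W·L/H = 2.215e-07 · 9.353 · 8618 / 1.049e+09 = 1.702e-11 m³.
Mean wear depth h = V/A = 1.702e-11 / 3.310e-06 = 5.141e-06 m.

value=5.141e-06 m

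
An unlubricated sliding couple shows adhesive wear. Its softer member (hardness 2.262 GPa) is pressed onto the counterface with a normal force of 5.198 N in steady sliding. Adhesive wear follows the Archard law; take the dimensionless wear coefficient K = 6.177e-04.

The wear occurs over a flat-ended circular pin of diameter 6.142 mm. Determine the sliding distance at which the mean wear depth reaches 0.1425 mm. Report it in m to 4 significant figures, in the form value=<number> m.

value=2974 m

Every step maintains exact precision, and intermediate values appear rounded. Rounded just once: 4 significant figures.
Convert: Hardness H = 2.262 GPa = 2.262e+09 Pa.
Convert: Pin diameter d = 6.142 mm = 0.006142 m. Contact area A = π·d²/4 = π·(0.006142 m)²/4 = 2.963e-05 m².
Convert: Depth limit h_lim = 0.1425 mm = 1.425e-04 m.
Collected in SI base units: W = 5.198 N, H = 2.262e+09 Pa, K = 6.177e-04.
Wearable volume V_lim = h_lim·A = 1.425e-04 · 2.963e-05 = 4.222e-09 m³.
Life L = V_lim·H/(K·W) = 4.222e-09 · 2.262e+09 / (6.177e-04 · 5.198) = 2974 m.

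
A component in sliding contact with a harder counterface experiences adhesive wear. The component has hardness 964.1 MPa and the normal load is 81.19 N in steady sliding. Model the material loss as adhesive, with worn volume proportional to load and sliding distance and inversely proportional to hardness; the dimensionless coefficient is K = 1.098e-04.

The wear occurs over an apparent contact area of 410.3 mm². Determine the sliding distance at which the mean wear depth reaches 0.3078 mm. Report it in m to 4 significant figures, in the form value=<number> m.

value=1.366e+04 m

The computation carries full float precision — displayed values are rounded — one last rounding to four significant figures.
Convert: Hardness H = 964.1 MPa = 9.641e+08 Pa.
Convert: Contact area A = 410.3 mm² = 4.103e-04 m².
Convert: Depth limit h_lim = 0.3078 mm = 3.078e-04 m.
Expressed in SI base units: W = 81.19 N, H = 9.641e+08 Pa, K = 1.098e-04.
Allowed volume V_lim = h_lim·A = 3.078e-04 · 4.103e-04 = 1.263e-07 m³.
Life L = V_lim·H/(K·W) = 1.263e-07 · 9.641e+08 / (1.098e-04 · 81.19) = 1.366e+04 m.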